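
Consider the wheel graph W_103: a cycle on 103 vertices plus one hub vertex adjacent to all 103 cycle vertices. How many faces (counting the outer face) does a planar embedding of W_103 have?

W_103 has V = 103 + 1 = 104 vertices and E = 2·103 = 206 edges.
By Euler's formula F = 2 − V + E = 2 − 104 + 206 = 104.

104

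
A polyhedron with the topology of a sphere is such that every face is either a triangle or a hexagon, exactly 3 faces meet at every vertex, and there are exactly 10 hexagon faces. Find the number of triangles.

Let x be the number of triangles; then F = 10 + x.
Edge–face incidences: 2E = 6·10 + 3·x = 60 + 3x.
Every vertex has degree 3, so 3V = 2E.
Euler: V − E + F = 2 ⇒ (2E)/3 − E + (10 + x) = 2.
Multiply by 6: 2·(2E) − 3·(2E) + 6·(10 + x) = 12, i.e. 60 + 6x − (60 + 3x) = 12.
Collecting terms: 3x = 12, so x = 4.
Then 2E = 60 + 3·4 = 72, so E = 36, V = 2E/3 = 24, F = 10 + 4 = 14.

4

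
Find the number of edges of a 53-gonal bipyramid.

159

A bipyramid over an n-gon has 2n triangular faces and n + 2 vertices: V = 53 + 2 = 55, E = 3·53 = 159, F = 2·53 = 106.
Check: V − E + F = 55 − 159 + 106 = 2.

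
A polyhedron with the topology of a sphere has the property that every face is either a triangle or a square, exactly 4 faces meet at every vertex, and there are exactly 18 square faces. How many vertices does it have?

24

Let x be the number of triangles; then F = 18 + x.
Edge–face incidences: 2E = 4·18 + 3·x = 72 + 3x.
Every vertex has degree 4, so 4V = 2E.
Euler: V − E + F = 2 ⇒ (2E)/4 − E + (18 + x) = 2.
Multiply by 8: 2·(2E) − 4·(2E) + 8·(18 + x) = 16, i.e. 144 + 8x − 2·(72 + 3x) = 16.
Collecting terms: 2x = 16, so x = 8.
Then 2E = 72 + 3·8 = 96, so E = 48, V = 2E/4 = 24, F = 18 + 8 = 26.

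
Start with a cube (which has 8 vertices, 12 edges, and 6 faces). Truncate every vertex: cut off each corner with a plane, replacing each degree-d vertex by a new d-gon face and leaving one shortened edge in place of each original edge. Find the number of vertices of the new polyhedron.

24

Truncation replaces each original edge-end by a new vertex, so V′ = 2E = 24.
Each original edge survives, and each old vertex of degree d contributes d new edges; summing degrees gives Σd = 2E, so E′ = E + 2E = 3E = 36.
Each original face survives and each original vertex becomes one new face: F′ = F + V = 14.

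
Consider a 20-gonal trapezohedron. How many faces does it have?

40

The n-trapezohedron (dual of the n-antiprism) has V = 2·20 + 2 = 42, E = 4·20 = 80, F = 2·20 = 40.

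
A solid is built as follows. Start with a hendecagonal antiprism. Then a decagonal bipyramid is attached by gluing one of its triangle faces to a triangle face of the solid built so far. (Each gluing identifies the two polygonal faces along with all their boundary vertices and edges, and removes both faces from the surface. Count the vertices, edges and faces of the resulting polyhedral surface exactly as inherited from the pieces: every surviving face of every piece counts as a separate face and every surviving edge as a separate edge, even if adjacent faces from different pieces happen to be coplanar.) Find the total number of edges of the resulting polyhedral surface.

A hendecagonal antiprism: V=22, E=44, F=24.
Attach a decagonal bipyramid (V=12, E=30, F=20) along a 3-gon: merge 3 vertices and 3 edges, delete both glued faces → V=31, E=71, F=42.
Check: V − E + F = 31 − 71 + 42 = 2.

71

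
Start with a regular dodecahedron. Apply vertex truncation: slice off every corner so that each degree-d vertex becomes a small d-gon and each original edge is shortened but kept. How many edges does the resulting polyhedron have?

The base solid has V = 20, E = 30, F = 12.
Truncation replaces each original edge-end by a new vertex, so V′ = 2E = 60.
Each original edge survives, and each old vertex of degree d contributes d new edges; summing degrees gives Σd = 2E, so E′ = E + 2E = 3E = 90.
Each original face survives and each original vertex becomes one new face: F′ = F + V = 32.

90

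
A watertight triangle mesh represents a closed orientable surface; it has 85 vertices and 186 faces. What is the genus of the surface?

5

Every face is a triangle, so 2E = 3·186 = 558, giving E = 279.
χ = V − E + F = 85 − 279 + 186 = -8.
For a closed orientable surface χ = 2 − 2g, so g = (2 − (-8))/2 = 5.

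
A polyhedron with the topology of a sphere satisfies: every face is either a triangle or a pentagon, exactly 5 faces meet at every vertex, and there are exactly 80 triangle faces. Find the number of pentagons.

Let x be the number of pentagons; then F = 80 + x.
Edge–face incidences: 2E = 3·80 + 5·x = 240 + 5x.
Every vertex has degree 5, so 5V = 2E.
Euler: V − E + F = 2 ⇒ (2E)/5 − E + (80 + x) = 2.
Multiply by 10: 2·(2E) − 5·(2E) + 10·(80 + x) = 20, i.e. 800 + 10x − 3·(240 + 5x) = 20.
Collecting terms: −5x + 80 = 20, so −5x = −60, so x = 12.
Then 2E = 240 + 5·12 = 300, so E = 150, V = 2E/5 = 60, F = 80 + 12 = 92.

12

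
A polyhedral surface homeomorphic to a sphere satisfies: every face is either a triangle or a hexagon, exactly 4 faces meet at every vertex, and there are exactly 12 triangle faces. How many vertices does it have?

Let x be the number of hexagons; then F = 12 + x.
Edge–face incidences: 2E = 3·12 + 6·x = 36 + 6x.
Every vertex has degree 4, so 4V = 2E.
Euler: V − E + F = 2 ⇒ (2E)/4 − E + (12 + x) = 2.
Multiply by 8: 2·(2E) − 4·(2E) + 8·(12 + x) = 16, i.e. 96 + 8x − 2·(36 + 6x) = 16.
Collecting terms: −4x + 24 = 16, so −4x = −8, so x = 2.
Then 2E = 36 + 6·2 = 48, so E = 24, V = 2E/4 = 12, F = 12 + 2 = 14.

12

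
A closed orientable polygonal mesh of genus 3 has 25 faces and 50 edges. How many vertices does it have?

21

For a closed orientable surface of genus 3, χ = 2 − 2·3 = -4.
V = -4 + E − F = -4 + 50 − 25 = 21.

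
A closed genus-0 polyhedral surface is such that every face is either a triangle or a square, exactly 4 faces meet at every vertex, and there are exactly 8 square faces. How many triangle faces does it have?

8

Let x be the number of triangles; then F = 8 + x.
Edge–face incidences: 2E = 4·8 + 3·x = 32 + 3x.
Every vertex has degree 4, so 4V = 2E.
Euler: V − E + F = 2 ⇒ (2E)/4 − E + (8 + x) = 2.
Multiply by 8: 2·(2E) − 4·(2E) + 8·(8 + x) = 16, i.e. 64 + 8x − 2·(32 + 3x) = 16.
Collecting terms: 2x = 16, so x = 8.
Then 2E = 32 + 3·8 = 56, so E = 28, V = 2E/4 = 14, F = 8 + 8 = 16.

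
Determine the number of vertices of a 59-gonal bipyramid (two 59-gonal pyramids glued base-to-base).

61

A bipyramid over an n-gon has 2n triangular faces and n + 2 vertices: V = 59 + 2 = 61, E = 3·59 = 177, F = 2·59 = 118.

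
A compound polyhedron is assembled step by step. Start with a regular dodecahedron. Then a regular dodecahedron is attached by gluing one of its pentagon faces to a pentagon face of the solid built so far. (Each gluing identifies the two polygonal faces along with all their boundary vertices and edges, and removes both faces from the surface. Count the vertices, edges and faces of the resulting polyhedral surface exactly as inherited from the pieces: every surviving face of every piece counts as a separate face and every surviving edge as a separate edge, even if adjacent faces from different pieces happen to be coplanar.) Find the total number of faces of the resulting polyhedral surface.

A regular dodecahedron: V=20, E=30, F=12.
Attach a regular dodecahedron (V=20, E=30, F=12) along a 5-gon: merge 5 vertices and 5 edges, delete both glued faces → V=35, E=55, F=22.
Check: V − E + F = 35 − 55 + 22 = 2.

22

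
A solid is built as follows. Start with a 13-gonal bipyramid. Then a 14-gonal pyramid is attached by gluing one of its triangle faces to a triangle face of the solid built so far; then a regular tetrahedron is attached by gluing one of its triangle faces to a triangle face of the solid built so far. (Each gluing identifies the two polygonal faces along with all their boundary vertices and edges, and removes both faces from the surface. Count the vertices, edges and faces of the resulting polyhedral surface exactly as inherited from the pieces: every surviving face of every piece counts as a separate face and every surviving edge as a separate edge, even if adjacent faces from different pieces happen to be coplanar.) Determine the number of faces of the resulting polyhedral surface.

41

A 13-gonal bipyramid: V=15, E=39, F=26.
Attach a 14-gonal pyramid (V=15, E=28, F=15) along a 3-gon: merge 3 vertices and 3 edges, delete both glued faces → V=27, E=64, F=39.
Attach a regular tetrahedron (V=4, E=6, F=4) along a 3-gon: merge 3 vertices and 3 edges, delete both glued faces → V=28, E=67, F=41.
Check: V − E + F = 28 − 67 + 41 = 2.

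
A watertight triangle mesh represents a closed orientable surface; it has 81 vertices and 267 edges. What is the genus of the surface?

5

Every face is a triangle and each edge borders two faces, so 3F = 2·267, giving F = 178.
χ = V − E + F = 81 − 267 + 178 = -8.
For a closed orientable surface χ = 2 − 2g, so g = (2 − (-8))/2 = 5.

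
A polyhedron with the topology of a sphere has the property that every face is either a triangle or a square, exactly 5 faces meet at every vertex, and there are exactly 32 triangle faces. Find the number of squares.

Let x be the number of squares; then F = 32 + x.
Edge–face incidences: 2E = 3·32 + 4·x = 96 + 4x.
Every vertex has degree 5, so 5V = 2E.
Euler: V − E + F = 2 ⇒ (2E)/5 − E + (32 + x) = 2.
Multiply by 10: 2·(2E) − 5·(2E) + 10·(32 + x) = 20, i.e. 320 + 10x − 3·(96 + 4x) = 20.
Collecting terms: −2x + 32 = 20, so −2x = −12, so x = 6.
Then 2E = 96 + 4·6 = 120, so E = 60, V = 2E/5 = 24, F = 32 + 6 = 38.

6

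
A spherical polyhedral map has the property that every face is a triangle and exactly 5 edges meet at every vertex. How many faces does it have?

Each face has 3 edges and each edge borders two faces, so 2E = 3F.
Each vertex has degree 5, so 5V = 2E and hence V = 3F/5.
Euler: V − E + F = 2 ⇒ (3F/5) − (3F/2) + F = 2.
Multiply by 10: (6 − 15 + 10)F = 20, i.e. 1F = 20.
So F = 20, E = 3·20/2 = 30, V = 3·20/5 = 12.

20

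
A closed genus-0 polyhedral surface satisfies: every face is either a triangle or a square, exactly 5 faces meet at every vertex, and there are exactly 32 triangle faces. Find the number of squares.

6

Let x be the number of squares; then F = 32 + x.
Edge–face incidences: 2E = 3·32 + 4·x = 96 + 4x.
Every vertex has degree 5, so 5V = 2E.
Euler: V − E + F = 2 ⇒ (2E)/5 − E + (32 + x) = 2.
Multiply by 10: 2·(2E) − 5·(2E) + 10·(32 + x) = 20, i.e. 320 + 10x − 3·(96 + 4x) = 20.
Collecting terms: −2x + 32 = 20, so −2x = −12, so x = 6.
Then 2E = 96 + 4·6 = 120, so E = 60, V = 2E/5 = 24, F = 32 + 6 = 38.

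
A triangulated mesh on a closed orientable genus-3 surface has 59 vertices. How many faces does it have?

χ = 2 − 2·3 = -4, and every face is a triangle so 3F = 2E.
V − E + F = -4 with E = 3F/2 gives 59 − (3/2 − 1)·F = -4, so F = 126 and E = 189.

126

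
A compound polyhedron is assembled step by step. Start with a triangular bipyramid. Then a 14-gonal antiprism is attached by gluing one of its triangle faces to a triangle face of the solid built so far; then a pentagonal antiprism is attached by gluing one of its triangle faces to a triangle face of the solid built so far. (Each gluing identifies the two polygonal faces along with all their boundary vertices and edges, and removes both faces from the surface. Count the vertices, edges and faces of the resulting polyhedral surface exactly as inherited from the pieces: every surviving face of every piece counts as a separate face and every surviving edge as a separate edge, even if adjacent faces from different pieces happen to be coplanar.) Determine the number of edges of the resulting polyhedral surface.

A triangular bipyramid: V=5, E=9, F=6.
Attach a 14-gonal antiprism (V=28, E=56, F=30) along a 3-gon: merge 3 vertices and 3 edges, delete both glued faces → V=30, E=62, F=34.
Attach a pentagonal antiprism (V=10, E=20, F=12) along a 3-gon: merge 3 vertices and 3 edges, delete both glued faces → V=37, E=79, F=44.
Check: V − E + F = 37 − 79 + 44 = 2.

79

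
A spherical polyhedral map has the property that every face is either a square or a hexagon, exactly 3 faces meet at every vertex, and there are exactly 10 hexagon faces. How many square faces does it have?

Let x be the number of squares; then F = 10 + x.
Edge–face incidences: 2E = 6·10 + 4·x = 60 + 4x.
Every vertex has degree 3, so 3V = 2E.
Euler: V − E + F = 2 ⇒ (2E)/3 − E + (10 + x) = 2.
Multiply by 6: 2·(2E) − 3·(2E) + 6·(10 + x) = 12, i.e. 60 + 6x − (60 + 4x) = 12.
Collecting terms: 2x = 12, so x = 6.
Then 2E = 60 + 4·6 = 84, so E = 42, V = 2E/3 = 28, F = 10 + 6 = 16.

6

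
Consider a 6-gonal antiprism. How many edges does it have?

24

An antiprism on an n-gon has two n-gon caps and 2n triangles: V = 2·6 = 12, E = 4·6 = 24, F = 2·6 + 2 = 14.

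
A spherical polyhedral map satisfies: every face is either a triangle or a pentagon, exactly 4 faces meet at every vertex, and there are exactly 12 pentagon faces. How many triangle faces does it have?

20

Let x be the number of triangles; then F = 12 + x.
Edge–face incidences: 2E = 5·12 + 3·x = 60 + 3x.
Every vertex has degree 4, so 4V = 2E.
Euler: V − E + F = 2 ⇒ (2E)/4 − E + (12 + x) = 2.
Multiply by 8: 2·(2E) − 4·(2E) + 8·(12 + x) = 16, i.e. 96 + 8x − 2·(60 + 3x) = 16.
Collecting terms: 2x − 24 = 16, so 2x = 40, so x = 20.
Then 2E = 60 + 3·20 = 120, so E = 60, V = 2E/4 = 30, F = 12 + 20 = 32.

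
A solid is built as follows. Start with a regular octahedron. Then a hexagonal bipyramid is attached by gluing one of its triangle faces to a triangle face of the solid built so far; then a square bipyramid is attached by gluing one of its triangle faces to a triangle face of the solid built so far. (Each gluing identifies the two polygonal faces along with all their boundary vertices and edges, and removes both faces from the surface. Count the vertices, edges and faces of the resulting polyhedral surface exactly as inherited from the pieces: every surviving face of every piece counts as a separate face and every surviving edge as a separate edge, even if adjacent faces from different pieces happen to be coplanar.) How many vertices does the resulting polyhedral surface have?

A regular octahedron: V=6, E=12, F=8.
Attach a hexagonal bipyramid (V=8, E=18, F=12) along a 3-gon: merge 3 vertices and 3 edges, delete both glued faces → V=11, E=27, F=18.
Attach a square bipyramid (V=6, E=12, F=8) along a 3-gon: merge 3 vertices and 3 edges, delete both glued faces → V=14, E=36, F=24.
Check: V − E + F = 14 − 36 + 24 = 2.

14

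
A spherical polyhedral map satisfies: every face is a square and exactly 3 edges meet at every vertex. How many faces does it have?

6

Each face has 4 edges and each edge borders two faces, so 2E = 4F.
Each vertex has degree 3, so 3V = 2E and hence V = 4F/3.
Euler: V − E + F = 2 ⇒ (4F/3) − (4F/2) + F = 2.
Multiply by 6: (8 − 12 + 6)F = 12, i.e. 2F = 12.
So F = 6, E = 4·6/2 = 12, V = 4·6/3 = 8.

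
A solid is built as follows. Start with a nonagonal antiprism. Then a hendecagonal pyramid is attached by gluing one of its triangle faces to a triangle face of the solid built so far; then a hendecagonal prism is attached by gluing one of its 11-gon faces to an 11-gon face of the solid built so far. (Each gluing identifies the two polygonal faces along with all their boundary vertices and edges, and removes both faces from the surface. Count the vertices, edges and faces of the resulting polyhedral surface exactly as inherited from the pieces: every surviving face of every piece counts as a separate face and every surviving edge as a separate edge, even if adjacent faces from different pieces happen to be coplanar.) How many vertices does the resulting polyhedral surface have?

38

A nonagonal antiprism: V=18, E=36, F=20.
Attach a hendecagonal pyramid (V=12, E=22, F=12) along a 3-gon: merge 3 vertices and 3 edges, delete both glued faces → V=27, E=55, F=30.
Attach a hendecagonal prism (V=22, E=33, F=13) along an 11-gon: merge 11 vertices and 11 edges, delete both glued faces → V=38, E=77, F=41.
Check: V − E + F = 38 − 77 + 41 = 2.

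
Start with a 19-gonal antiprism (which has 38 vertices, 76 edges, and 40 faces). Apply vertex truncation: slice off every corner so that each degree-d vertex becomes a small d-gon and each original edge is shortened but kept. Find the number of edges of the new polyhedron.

Truncation replaces each original edge-end by a new vertex, so V′ = 2E = 152.
Each original edge survives, and each old vertex of degree d contributes d new edges; summing degrees gives Σd = 2E, so E′ = E + 2E = 3E = 228.
Each original face survives and each original vertex becomes one new face: F′ = F + V = 78.

228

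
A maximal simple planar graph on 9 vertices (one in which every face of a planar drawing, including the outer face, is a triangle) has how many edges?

21

In a plane triangulation 3F = 2E and V − E + F = 2, so E = 3V − 6 = 3·9 − 6 = 21.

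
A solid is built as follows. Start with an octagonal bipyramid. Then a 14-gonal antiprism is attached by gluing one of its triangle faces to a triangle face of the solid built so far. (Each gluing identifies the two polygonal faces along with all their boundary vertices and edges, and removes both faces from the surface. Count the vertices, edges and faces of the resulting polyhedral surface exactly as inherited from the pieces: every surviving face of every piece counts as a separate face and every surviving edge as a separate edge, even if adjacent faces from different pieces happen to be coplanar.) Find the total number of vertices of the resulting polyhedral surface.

An octagonal bipyramid: V=10, E=24, F=16.
Attach a 14-gonal antiprism (V=28, E=56, F=30) along a 3-gon: merge 3 vertices and 3 edges, delete both glued faces → V=35, E=77, F=44.
Check: V − E + F = 35 − 77 + 44 = 2.

35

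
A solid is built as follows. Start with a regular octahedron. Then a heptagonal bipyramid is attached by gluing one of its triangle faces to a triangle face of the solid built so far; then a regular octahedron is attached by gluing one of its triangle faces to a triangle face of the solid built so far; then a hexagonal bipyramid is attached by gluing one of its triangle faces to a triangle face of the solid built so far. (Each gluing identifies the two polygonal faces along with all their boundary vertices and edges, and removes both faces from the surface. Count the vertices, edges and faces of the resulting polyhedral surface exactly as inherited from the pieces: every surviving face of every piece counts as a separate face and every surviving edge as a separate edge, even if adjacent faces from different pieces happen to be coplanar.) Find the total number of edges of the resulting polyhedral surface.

54

A regular octahedron: V=6, E=12, F=8.
Attach a heptagonal bipyramid (V=9, E=21, F=14) along a 3-gon: merge 3 vertices and 3 edges, delete both glued faces → V=12, E=30, F=20.
Attach a regular octahedron (V=6, E=12, F=8) along a 3-gon: merge 3 vertices and 3 edges, delete both glued faces → V=15, E=39, F=26.
Attach a hexagonal bipyramid (V=8, E=18, F=12) along a 3-gon: merge 3 vertices and 3 edges, delete both glued faces → V=20, E=54, F=36.
Check: V − E + F = 20 − 54 + 36 = 2.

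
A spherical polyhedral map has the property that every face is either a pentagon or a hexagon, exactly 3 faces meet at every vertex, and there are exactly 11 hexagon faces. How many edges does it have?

Let x be the number of pentagons; then F = 11 + x.
Edge–face incidences: 2E = 6·11 + 5·x = 66 + 5x.
Every vertex has degree 3, so 3V = 2E.
Euler: V − E + F = 2 ⇒ (2E)/3 − E + (11 + x) = 2.
Multiply by 6: 2·(2E) − 3·(2E) + 6·(11 + x) = 12, i.e. 66 + 6x − (66 + 5x) = 12.
Collecting terms: x = 12.
Then 2E = 66 + 5·12 = 126, so E = 63, V = 2E/3 = 42, F = 11 + 12 = 23.

63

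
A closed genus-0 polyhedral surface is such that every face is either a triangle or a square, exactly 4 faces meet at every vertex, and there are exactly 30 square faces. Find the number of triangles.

Let x be the number of triangles; then F = 30 + x.
Edge–face incidences: 2E = 4·30 + 3·x = 120 + 3x.
Every vertex has degree 4, so 4V = 2E.
Euler: V − E + F = 2 ⇒ (2E)/4 − E + (30 + x) = 2.
Multiply by 8: 2·(2E) − 4·(2E) + 8·(30 + x) = 16, i.e. 240 + 8x − 2·(120 + 3x) = 16.
Collecting terms: 2x = 16, so x = 8.
Then 2E = 120 + 3·8 = 144, so E = 72, V = 2E/4 = 36, F = 30 + 8 = 38.

8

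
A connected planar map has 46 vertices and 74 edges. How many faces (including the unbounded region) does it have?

30

Euler's formula for a connected plane graph: V − E + F = 2, so F = 2 − 46 + 74 = 30.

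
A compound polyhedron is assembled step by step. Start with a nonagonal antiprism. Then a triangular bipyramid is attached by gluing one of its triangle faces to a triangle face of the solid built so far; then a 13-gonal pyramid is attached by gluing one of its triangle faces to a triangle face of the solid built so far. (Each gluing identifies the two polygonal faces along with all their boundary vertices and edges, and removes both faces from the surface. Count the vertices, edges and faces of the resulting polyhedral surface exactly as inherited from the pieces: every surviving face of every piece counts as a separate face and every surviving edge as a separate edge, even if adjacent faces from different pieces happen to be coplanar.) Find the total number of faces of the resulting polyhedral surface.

A nonagonal antiprism: V=18, E=36, F=20.
Attach a triangular bipyramid (V=5, E=9, F=6) along a 3-gon: merge 3 vertices and 3 edges, delete both glued faces → V=20, E=42, F=24.
Attach a 13-gonal pyramid (V=14, E=26, F=14) along a 3-gon: merge 3 vertices and 3 edges, delete both glued faces → V=31, E=65, F=36.
Check: V − E + F = 31 − 65 + 36 = 2.

36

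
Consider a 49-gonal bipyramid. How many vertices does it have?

51

A bipyramid over an n-gon has 2n triangular faces and n + 2 vertices: V = 49 + 2 = 51, E = 3·49 = 147, F = 2·49 = 98.
Check: V − E + F = 51 − 147 + 98 = 2.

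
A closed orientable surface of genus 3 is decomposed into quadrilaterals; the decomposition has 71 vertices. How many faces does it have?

75

χ = 2 − 2·3 = -4, and every face is a square so 4F = 2E.
V − E + F = -4 with E = 4F/2 gives 71 − (4/2 − 1)·F = -4, so F = 75 and E = 150.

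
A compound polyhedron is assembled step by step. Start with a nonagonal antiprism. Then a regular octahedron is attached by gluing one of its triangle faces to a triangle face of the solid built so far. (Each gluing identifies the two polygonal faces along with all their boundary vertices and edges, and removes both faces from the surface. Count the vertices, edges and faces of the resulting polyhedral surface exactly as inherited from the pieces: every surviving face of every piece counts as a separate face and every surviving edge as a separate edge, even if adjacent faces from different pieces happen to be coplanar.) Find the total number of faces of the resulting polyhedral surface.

A nonagonal antiprism: V=18, E=36, F=20.
Attach a regular octahedron (V=6, E=12, F=8) along a 3-gon: merge 3 vertices and 3 edges, delete both glued faces → V=21, E=45, F=26.
Check: V − E + F = 21 − 45 + 26 = 2.

26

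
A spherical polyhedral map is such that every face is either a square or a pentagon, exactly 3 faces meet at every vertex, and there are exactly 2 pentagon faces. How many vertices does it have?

10

Let x be the number of squares; then F = 2 + x.
Edge–face incidences: 2E = 5·2 + 4·x = 10 + 4x.
Every vertex has degree 3, so 3V = 2E.
Euler: V − E + F = 2 ⇒ (2E)/3 − E + (2 + x) = 2.
Multiply by 6: 2·(2E) − 3·(2E) + 6·(2 + x) = 12, i.e. 12 + 6x − (10 + 4x) = 12.
Collecting terms: 2x + 2 = 12, so 2x = 10, so x = 5.
Then 2E = 10 + 4·5 = 30, so E = 15, V = 2E/3 = 10, F = 2 + 5 = 7.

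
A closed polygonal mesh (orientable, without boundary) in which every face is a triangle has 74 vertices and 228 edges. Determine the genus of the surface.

2

Every face is a triangle and each edge borders two faces, so 3F = 2·228, giving F = 152.
χ = V − E + F = 74 − 228 + 152 = -2.
For a closed orientable surface χ = 2 − 2g, so g = (2 − (-2))/2 = 2.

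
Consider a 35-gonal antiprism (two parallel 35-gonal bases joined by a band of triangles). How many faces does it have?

An antiprism on an n-gon has two n-gon caps and 2n triangles: V = 2·35 = 70, E = 4·35 = 140, F = 2·35 + 2 = 72.

72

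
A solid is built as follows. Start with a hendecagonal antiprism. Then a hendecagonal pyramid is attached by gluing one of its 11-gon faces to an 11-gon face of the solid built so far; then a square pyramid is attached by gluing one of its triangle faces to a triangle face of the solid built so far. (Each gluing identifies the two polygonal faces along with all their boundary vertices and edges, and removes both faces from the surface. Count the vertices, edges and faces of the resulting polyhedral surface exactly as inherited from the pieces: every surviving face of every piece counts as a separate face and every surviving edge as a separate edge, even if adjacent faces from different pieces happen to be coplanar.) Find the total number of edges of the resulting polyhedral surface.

60

A hendecagonal antiprism: V=22, E=44, F=24.
Attach a hendecagonal pyramid (V=12, E=22, F=12) along an 11-gon: merge 11 vertices and 11 edges, delete both glued faces → V=23, E=55, F=34.
Attach a square pyramid (V=5, E=8, F=5) along a 3-gon: merge 3 vertices and 3 edges, delete both glued faces → V=25, E=60, F=37.
Check: V − E + F = 25 − 60 + 37 = 2.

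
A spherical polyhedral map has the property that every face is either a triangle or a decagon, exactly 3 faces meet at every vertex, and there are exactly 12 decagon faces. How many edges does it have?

90

Let x be the number of triangles; then F = 12 + x.
Edge–face incidences: 2E = 10·12 + 3·x = 120 + 3x.
Every vertex has degree 3, so 3V = 2E.
Euler: V − E + F = 2 ⇒ (2E)/3 − E + (12 + x) = 2.
Multiply by 6: 2·(2E) − 3·(2E) + 6·(12 + x) = 12, i.e. 72 + 6x − (120 + 3x) = 12.
Collecting terms: 3x − 48 = 12, so 3x = 60, so x = 20.
Then 2E = 120 + 3·20 = 180, so E = 90, V = 2E/3 = 60, F = 12 + 20 = 32.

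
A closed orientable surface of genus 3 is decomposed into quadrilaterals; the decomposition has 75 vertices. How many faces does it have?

χ = 2 − 2·3 = -4, and every face is a square so 4F = 2E.
V − E + F = -4 with E = 4F/2 gives 75 − (4/2 − 1)·F = -4, so F = 79 and E = 158.

79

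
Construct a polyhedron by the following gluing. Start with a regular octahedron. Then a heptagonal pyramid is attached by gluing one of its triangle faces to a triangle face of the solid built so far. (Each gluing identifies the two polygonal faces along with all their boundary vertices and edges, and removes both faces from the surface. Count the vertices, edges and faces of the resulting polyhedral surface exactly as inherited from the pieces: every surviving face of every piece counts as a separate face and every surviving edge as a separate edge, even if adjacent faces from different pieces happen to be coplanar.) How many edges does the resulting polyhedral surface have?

A regular octahedron: V=6, E=12, F=8.
Attach a heptagonal pyramid (V=8, E=14, F=8) along a 3-gon: merge 3 vertices and 3 edges, delete both glued faces → V=11, E=23, F=14.
Check: V − E + F = 11 − 23 + 14 = 2.

23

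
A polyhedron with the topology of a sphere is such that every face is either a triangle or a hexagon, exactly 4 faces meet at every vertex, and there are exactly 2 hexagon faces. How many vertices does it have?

Let x be the number of triangles; then F = 2 + x.
Edge–face incidences: 2E = 6·2 + 3·x = 12 + 3x.
Every vertex has degree 4, so 4V = 2E.
Euler: V − E + F = 2 ⇒ (2E)/4 − E + (2 + x) = 2.
Multiply by 8: 2·(2E) − 4·(2E) + 8·(2 + x) = 16, i.e. 16 + 8x − 2·(12 + 3x) = 16.
Collecting terms: 2x − 8 = 16, so 2x = 24, so x = 12.
Then 2E = 12 + 3·12 = 48, so E = 24, V = 2E/4 = 12, F = 2 + 12 = 14.

12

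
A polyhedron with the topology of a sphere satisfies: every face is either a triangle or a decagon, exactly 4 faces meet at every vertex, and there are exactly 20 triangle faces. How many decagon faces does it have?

2

Let x be the number of decagons; then F = 20 + x.
Edge–face incidences: 2E = 3·20 + 10·x = 60 + 10x.
Every vertex has degree 4, so 4V = 2E.
Euler: V − E + F = 2 ⇒ (2E)/4 − E + (20 + x) = 2.
Multiply by 8: 2·(2E) − 4·(2E) + 8·(20 + x) = 16, i.e. 160 + 8x − 2·(60 + 10x) = 16.
Collecting terms: −12x + 40 = 16, so −12x = −24, so x = 2.
Then 2E = 60 + 10·2 = 80, so E = 40, V = 2E/4 = 20, F = 20 + 2 = 22.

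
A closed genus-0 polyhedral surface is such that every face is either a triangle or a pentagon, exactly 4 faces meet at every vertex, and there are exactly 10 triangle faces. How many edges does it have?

20

Let x be the number of pentagons; then F = 10 + x.
Edge–face incidences: 2E = 3·10 + 5·x = 30 + 5x.
Every vertex has degree 4, so 4V = 2E.
Euler: V − E + F = 2 ⇒ (2E)/4 − E + (10 + x) = 2.
Multiply by 8: 2·(2E) − 4·(2E) + 8·(10 + x) = 16, i.e. 80 + 8x − 2·(30 + 5x) = 16.
Collecting terms: −2x + 20 = 16, so −2x = −4, so x = 2.
Then 2E = 30 + 5·2 = 40, so E = 20, V = 2E/4 = 10, F = 10 + 2 = 12.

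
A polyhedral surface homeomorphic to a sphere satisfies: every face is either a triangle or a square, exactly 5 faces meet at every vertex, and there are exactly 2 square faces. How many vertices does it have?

Let x be the number of triangles; then F = 2 + x.
Edge–face incidences: 2E = 4·2 + 3·x = 8 + 3x.
Every vertex has degree 5, so 5V = 2E.
Euler: V − E + F = 2 ⇒ (2E)/5 − E + (2 + x) = 2.
Multiply by 10: 2·(2E) − 5·(2E) + 10·(2 + x) = 20, i.e. 20 + 10x − 3·(8 + 3x) = 20.
Collecting terms: x − 4 = 20, so x = 24.
Then 2E = 8 + 3·24 = 80, so E = 40, V = 2E/5 = 16, F = 2 + 24 = 26.

16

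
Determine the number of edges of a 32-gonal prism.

96

A prism on an n-gon has two n-gon bases and n rectangular sides: V = 2·32 = 64, E = 3·32 = 96, F = 32 + 2 = 34.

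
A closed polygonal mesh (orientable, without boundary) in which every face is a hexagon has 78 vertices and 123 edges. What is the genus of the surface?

3

Every face is a hexagon and each edge borders two faces, so 6F = 2·123, giving F = 41.
χ = V − E + F = 78 − 123 + 41 = -4.
For a closed orientable surface χ = 2 − 2g, so g = (2 − (-4))/2 = 3.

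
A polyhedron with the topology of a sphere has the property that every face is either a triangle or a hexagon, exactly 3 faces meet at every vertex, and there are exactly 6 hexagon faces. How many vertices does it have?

16

Let x be the number of triangles; then F = 6 + x.
Edge–face incidences: 2E = 6·6 + 3·x = 36 + 3x.
Every vertex has degree 3, so 3V = 2E.
Euler: V − E + F = 2 ⇒ (2E)/3 − E + (6 + x) = 2.
Multiply by 6: 2·(2E) − 3·(2E) + 6·(6 + x) = 12, i.e. 36 + 6x − (36 + 3x) = 12.
Collecting terms: 3x = 12, so x = 4.
Then 2E = 36 + 3·4 = 48, so E = 24, V = 2E/3 = 16, F = 6 + 4 = 10.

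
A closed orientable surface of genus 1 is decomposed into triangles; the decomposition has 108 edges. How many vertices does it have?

36

χ = 2 − 2·1 = 0, and every face is a triangle so 3F = 2E.
F = 2E/3 = 72. Then V = 0 + E − F = 0 + 108 − 72 = 36.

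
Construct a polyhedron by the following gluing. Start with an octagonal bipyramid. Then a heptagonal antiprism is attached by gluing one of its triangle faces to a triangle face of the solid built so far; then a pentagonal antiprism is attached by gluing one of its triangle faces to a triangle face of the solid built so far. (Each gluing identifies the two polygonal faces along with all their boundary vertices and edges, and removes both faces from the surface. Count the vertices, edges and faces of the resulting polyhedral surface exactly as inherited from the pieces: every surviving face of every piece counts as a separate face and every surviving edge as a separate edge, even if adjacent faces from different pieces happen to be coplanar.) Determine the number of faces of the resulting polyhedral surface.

An octagonal bipyramid: V=10, E=24, F=16.
Attach a heptagonal antiprism (V=14, E=28, F=16) along a 3-gon: merge 3 vertices and 3 edges, delete both glued faces → V=21, E=49, F=30.
Attach a pentagonal antiprism (V=10, E=20, F=12) along a 3-gon: merge 3 vertices and 3 edges, delete both glued faces → V=28, E=66, F=40.
Check: V − E + F = 28 − 66 + 40 = 2.

40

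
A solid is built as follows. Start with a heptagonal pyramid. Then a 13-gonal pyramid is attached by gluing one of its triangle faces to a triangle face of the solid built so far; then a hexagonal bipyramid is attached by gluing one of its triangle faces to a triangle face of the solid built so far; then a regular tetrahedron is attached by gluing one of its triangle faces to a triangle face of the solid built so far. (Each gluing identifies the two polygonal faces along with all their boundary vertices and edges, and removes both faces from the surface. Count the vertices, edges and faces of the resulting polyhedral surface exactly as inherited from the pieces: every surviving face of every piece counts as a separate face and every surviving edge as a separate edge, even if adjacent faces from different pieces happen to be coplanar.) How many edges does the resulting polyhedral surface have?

A heptagonal pyramid: V=8, E=14, F=8.
Attach a 13-gonal pyramid (V=14, E=26, F=14) along a 3-gon: merge 3 vertices and 3 edges, delete both glued faces → V=19, E=37, F=20.
Attach a hexagonal bipyramid (V=8, E=18, F=12) along a 3-gon: merge 3 vertices and 3 edges, delete both glued faces → V=24, E=52, F=30.
Attach a regular tetrahedron (V=4, E=6, F=4) along a 3-gon: merge 3 vertices and 3 edges, delete both glued faces → V=25, E=55, F=32.
Check: V − E + F = 25 − 55 + 32 = 2.

55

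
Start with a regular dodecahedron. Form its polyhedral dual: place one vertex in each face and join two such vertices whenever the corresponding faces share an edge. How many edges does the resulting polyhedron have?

30

The base solid has V = 20, E = 30, F = 12.
The dual swaps V and F and preserves E: V′ = F = 12, E′ = E = 30, F′ = V = 20.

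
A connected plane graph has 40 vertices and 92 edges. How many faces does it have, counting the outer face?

54

Euler's formula for a connected plane graph: V − E + F = 2, so F = 2 − 40 + 92 = 54.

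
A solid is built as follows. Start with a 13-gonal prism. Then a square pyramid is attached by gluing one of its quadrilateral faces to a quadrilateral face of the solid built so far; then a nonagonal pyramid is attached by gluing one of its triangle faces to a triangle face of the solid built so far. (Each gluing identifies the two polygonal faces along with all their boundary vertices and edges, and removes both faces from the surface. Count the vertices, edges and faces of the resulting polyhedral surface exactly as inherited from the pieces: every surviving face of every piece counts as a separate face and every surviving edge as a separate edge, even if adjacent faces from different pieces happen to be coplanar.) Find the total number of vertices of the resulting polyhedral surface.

A 13-gonal prism: V=26, E=39, F=15.
Attach a square pyramid (V=5, E=8, F=5) along a 4-gon: merge 4 vertices and 4 edges, delete both glued faces → V=27, E=43, F=18.
Attach a nonagonal pyramid (V=10, E=18, F=10) along a 3-gon: merge 3 vertices and 3 edges, delete both glued faces → V=34, E=58, F=26.
Check: V − E + F = 34 − 58 + 26 = 2.

34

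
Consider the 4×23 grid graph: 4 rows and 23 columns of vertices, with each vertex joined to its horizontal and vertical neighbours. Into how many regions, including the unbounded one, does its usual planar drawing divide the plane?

67

The grid has V = 4·23 = 92 vertices and E = 4·22 + 23·3 = 157 edges.
F = 2 − V + E = 2 − 92 + 157 = 67.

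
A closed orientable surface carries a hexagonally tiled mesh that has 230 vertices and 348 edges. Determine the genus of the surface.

Every face is a hexagon and each edge borders two faces, so 6F = 2·348, giving F = 116.
χ = V − E + F = 230 − 348 + 116 = -2.
For a closed orientable surface χ = 2 − 2g, so g = (2 − (-2))/2 = 2.

2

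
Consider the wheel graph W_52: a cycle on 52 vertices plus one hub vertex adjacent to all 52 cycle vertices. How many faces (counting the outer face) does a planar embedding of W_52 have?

53

W_52 has V = 52 + 1 = 53 vertices and E = 2·52 = 104 edges.
By Euler's formula F = 2 − V + E = 2 − 53 + 104 = 53.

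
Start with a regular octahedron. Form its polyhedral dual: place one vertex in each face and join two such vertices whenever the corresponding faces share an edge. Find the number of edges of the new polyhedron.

The base solid has V = 6, E = 12, F = 8.
The dual swaps V and F and preserves E: V′ = F = 8, E′ = E = 12, F′ = V = 6.

12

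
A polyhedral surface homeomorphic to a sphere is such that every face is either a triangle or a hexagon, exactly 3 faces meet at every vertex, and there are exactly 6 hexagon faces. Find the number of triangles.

Let x be the number of triangles; then F = 6 + x.
Edge–face incidences: 2E = 6·6 + 3·x = 36 + 3x.
Every vertex has degree 3, so 3V = 2E.
Euler: V − E + F = 2 ⇒ (2E)/3 − E + (6 + x) = 2.
Multiply by 6: 2·(2E) − 3·(2E) + 6·(6 + x) = 12, i.e. 36 + 6x − (36 + 3x) = 12.
Collecting terms: 3x = 12, so x = 4.
Then 2E = 36 + 3·4 = 48, so E = 24, V = 2E/3 = 16, F = 6 + 4 = 10.

4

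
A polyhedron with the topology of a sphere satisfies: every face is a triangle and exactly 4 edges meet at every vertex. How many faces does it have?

8

Each face has 3 edges and each edge borders two faces, so 2E = 3F.
Each vertex has degree 4, so 4V = 2E and hence V = 3F/4.
Euler: V − E + F = 2 ⇒ (3F/4) − (3F/2) + F = 2.
Multiply by 8: (6 − 12 + 8)F = 16, i.e. 2F = 16.
So F = 8, E = 3·8/2 = 12, V = 3·8/4 = 6.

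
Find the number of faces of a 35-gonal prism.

37

A prism on an n-gon has two n-gon bases and n rectangular sides: V = 2·35 = 70, E = 3·35 = 105, F = 35 + 2 = 37.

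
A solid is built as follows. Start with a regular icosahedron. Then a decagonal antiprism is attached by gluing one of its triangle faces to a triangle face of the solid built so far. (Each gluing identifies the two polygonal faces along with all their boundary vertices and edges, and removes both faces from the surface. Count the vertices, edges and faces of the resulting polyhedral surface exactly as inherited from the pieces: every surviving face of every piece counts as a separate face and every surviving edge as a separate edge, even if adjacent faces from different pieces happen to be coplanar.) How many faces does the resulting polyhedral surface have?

A regular icosahedron: V=12, E=30, F=20.
Attach a decagonal antiprism (V=20, E=40, F=22) along a 3-gon: merge 3 vertices and 3 edges, delete both glued faces → V=29, E=67, F=40.
Check: V − E + F = 29 − 67 + 40 = 2.

40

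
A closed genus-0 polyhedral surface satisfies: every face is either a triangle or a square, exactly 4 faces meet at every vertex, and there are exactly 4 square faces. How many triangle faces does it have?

8

Let x be the number of triangles; then F = 4 + x.
Edge–face incidences: 2E = 4·4 + 3·x = 16 + 3x.
Every vertex has degree 4, so 4V = 2E.
Euler: V − E + F = 2 ⇒ (2E)/4 − E + (4 + x) = 2.
Multiply by 8: 2·(2E) − 4·(2E) + 8·(4 + x) = 16, i.e. 32 + 8x − 2·(16 + 3x) = 16.
Collecting terms: 2x = 16, so x = 8.
Then 2E = 16 + 3·8 = 40, so E = 20, V = 2E/4 = 10, F = 4 + 8 = 12.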